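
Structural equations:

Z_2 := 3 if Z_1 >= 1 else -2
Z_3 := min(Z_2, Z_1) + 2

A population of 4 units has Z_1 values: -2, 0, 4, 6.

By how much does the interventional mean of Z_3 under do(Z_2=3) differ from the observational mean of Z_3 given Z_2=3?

Every unit gets Z_2=3 under the intervention. Z_3 values become 0, 2, 5, 5; E[Z_3|do(Z_2=3)] = 3.
Observing Z_2=3 restricts to units where Z_2's equation naturally yields 3: Z_1 ∈ {4, 6}. In that subpopulation Z_3 = 5, 5, mean 5.
Difference = 3 − 5 = -2.

-2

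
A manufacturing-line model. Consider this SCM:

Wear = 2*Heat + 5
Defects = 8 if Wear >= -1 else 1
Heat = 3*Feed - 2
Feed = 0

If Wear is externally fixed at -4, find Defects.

The intervention breaks the incoming arrows to Wear: Wear = 2*Heat + 5 no longer applies, and Wear = -4.
Defects = 8 if Wear >= -1 else 1  [with Wear=-4]  = 1

1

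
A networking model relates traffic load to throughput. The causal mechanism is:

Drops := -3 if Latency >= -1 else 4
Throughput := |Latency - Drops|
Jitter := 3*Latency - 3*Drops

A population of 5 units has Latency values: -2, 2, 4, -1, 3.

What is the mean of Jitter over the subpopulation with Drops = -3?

15

Observing Drops=-3 restricts to units where Drops's equation naturally yields -3: Latency ∈ {2, 4, -1, 3}. In that subpopulation Jitter = 15, 21, 6, 18, mean 15.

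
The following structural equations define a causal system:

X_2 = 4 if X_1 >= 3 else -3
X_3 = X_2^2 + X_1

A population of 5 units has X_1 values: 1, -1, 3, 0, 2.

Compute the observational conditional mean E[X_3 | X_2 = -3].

E[X_3|X_2=-3] averages over only the 4 units with X_2=-3 (X_1 = 1, -1, 0, 2): X_3 = 10, 8, 9, 11, mean 9.5.

9.5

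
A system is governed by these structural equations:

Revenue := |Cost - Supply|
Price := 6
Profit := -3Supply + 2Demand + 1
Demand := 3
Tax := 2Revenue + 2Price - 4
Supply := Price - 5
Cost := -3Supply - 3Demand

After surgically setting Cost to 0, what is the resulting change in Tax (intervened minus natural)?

-24

Under do(Cost=0), the mechanism Cost := -3Supply - 3Demand is discarded; Cost is fixed at 0.
Supply = Price - 5  [with Price=6]  = 1
Revenue = |Cost - Supply|  [with Cost=0, Supply=1]  = 1
Tax = 2Revenue + 2Price - 4  [with Revenue=1, Price=6]  = 10
Without intervention: Supply = Price - 5  [with Price=6]  = 1; Cost = -3Supply - 3Demand  [with Supply=1, Demand=3]  = -12; Revenue = |Cost - Supply|  [with Cost=-12, Supply=1]  = 13; Tax = 2Revenue + 2Price - 4  [with Revenue=13, Price=6]  = 34.
Change = 10 − 34 = -24.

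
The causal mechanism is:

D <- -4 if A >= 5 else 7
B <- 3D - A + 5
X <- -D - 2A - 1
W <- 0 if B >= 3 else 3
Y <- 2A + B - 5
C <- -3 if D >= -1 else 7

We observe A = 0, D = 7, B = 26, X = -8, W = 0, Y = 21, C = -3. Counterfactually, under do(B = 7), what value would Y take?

2

The intervention breaks the incoming arrows to B: B <- 3D - A + 5 no longer applies, and B = 7.
Y = 2A + B - 5  [with A=0, B=7]  = 2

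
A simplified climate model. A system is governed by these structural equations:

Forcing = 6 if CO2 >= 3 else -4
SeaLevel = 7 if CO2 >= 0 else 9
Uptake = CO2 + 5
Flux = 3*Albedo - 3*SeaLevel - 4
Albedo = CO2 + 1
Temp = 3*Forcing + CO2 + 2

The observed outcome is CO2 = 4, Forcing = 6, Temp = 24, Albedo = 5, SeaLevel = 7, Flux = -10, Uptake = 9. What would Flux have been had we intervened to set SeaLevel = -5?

26

The intervention breaks the incoming arrows to SeaLevel: SeaLevel = 7 if CO2 >= 0 else 9 no longer applies, and SeaLevel = -5.
Albedo = CO2 + 1  [with CO2=4]  = 5
Flux = 3*Albedo - 3*SeaLevel - 4  [with Albedo=5, SeaLevel=-5]  = 26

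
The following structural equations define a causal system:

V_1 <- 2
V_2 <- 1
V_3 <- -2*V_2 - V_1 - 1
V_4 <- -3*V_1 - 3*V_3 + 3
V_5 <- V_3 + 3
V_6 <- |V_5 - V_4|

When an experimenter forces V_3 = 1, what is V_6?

The intervention breaks the incoming arrows to V_3: V_3 <- -2*V_2 - V_1 - 1 no longer applies, and V_3 = 1.
V_4 = -3*V_1 - 3*V_3 + 3  [with V_1=2, V_3=1]  = -6
V_5 = V_3 + 3  [with V_3=1]  = 4
V_6 = |V_5 - V_4|  [with V_5=4, V_4=-6]  = 10

10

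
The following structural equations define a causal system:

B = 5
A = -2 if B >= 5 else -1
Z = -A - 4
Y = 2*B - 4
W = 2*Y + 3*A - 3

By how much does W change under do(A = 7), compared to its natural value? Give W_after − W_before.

27

do(A=7) replaces the equation A = -2 if B >= 5 else -1 with the constant A = 7.
Y = 2*B - 4  [with B=5]  = 6
W = 2*Y + 3*A - 3  [with Y=6, A=7]  = 30
Without intervention: A = -2 if B >= 5 else -1  [with B=5]  = -2; Y = 2*B - 4  [with B=5]  = 6; W = 2*Y + 3*A - 3  [with Y=6, A=-2]  = 3.
Change = 30 − 3 = 27.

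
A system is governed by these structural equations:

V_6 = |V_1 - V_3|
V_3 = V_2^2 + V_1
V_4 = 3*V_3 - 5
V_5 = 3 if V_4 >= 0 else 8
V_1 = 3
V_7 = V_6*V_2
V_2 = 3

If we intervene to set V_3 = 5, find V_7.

6

The intervention breaks the incoming arrows to V_3: V_3 = V_2^2 + V_1 no longer applies, and V_3 = 5.
V_6 = |V_1 - V_3|  [with V_1=3, V_3=5]  = 2
V_7 = V_6*V_2  [with V_6=2, V_2=3]  = 6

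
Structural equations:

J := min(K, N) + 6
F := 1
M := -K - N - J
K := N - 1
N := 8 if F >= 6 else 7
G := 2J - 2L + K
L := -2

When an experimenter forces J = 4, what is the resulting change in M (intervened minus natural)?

The intervention breaks the incoming arrows to J: J := min(K, N) + 6 no longer applies, and J = 4.
N = 8 if F >= 6 else 7  [with F=1]  = 7
K = N - 1  [with N=7]  = 6
M = -K - N - J  [with K=6, N=7, J=4]  = -17
Without intervention: N = 8 if F >= 6 else 7  [with F=1]  = 7; K = N - 1  [with N=7]  = 6; J = min(K, N) + 6  [with K=6, N=7]  = 12; M = -K - N - J  [with K=6, N=7, J=12]  = -25.
Change = -17 − (-25) = 8.

8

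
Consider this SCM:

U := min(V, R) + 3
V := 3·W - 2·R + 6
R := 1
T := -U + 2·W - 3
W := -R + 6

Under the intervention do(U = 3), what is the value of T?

Intervening sets U = 3 and removes its equation (U := min(V, R) + 3).
W = -R + 6  [with R=1]  = 5
T = -U + 2·W - 3  [with U=3, W=5]  = 4

4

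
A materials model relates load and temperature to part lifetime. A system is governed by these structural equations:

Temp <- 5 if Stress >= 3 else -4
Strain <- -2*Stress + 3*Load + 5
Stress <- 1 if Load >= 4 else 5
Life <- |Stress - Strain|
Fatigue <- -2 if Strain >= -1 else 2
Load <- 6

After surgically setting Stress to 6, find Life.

Under do(Stress=6), the mechanism Stress <- 1 if Load >= 4 else 5 is discarded; Stress is fixed at 6.
Strain = -2*Stress + 3*Load + 5  [with Stress=6, Load=6]  = 11
Life = |Stress - Strain|  [with Stress=6, Strain=11]  = 5

5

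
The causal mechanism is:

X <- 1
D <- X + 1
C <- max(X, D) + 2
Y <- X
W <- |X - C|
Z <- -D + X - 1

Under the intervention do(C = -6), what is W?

7

do(C=-6) replaces the equation C <- max(X, D) + 2 with the constant C = -6.
W = |X - C|  [with X=1, C=-6]  = 7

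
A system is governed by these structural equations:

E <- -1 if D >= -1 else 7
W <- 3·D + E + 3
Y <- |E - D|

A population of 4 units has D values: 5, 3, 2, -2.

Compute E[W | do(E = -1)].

8

Under do(E=-1), E's equation is replaced by E=-1 for every unit. Per-unit W: 17, 11, 8, -4. Mean = 8.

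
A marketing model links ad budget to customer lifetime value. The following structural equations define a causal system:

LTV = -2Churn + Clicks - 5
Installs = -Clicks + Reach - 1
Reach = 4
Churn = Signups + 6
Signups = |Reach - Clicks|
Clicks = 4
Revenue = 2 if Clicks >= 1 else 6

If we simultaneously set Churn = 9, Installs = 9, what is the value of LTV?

-19

The joint intervention fixes Churn = 9, Installs = 9, removing each variable's own equation.
LTV = -2Churn + Clicks - 5  [with Churn=9, Clicks=4]  = -19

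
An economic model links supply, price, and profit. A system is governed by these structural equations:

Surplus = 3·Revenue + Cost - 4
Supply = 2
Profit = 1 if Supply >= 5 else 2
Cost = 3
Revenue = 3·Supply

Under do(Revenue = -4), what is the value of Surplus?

-13

do(Revenue=-4) replaces the equation Revenue = 3·Supply with the constant Revenue = -4.
Surplus = 3·Revenue + Cost - 4  [with Revenue=-4, Cost=3]  = -13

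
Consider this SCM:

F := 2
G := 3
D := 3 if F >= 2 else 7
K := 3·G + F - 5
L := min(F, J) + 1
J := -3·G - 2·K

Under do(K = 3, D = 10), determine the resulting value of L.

-14

The joint intervention fixes K = 3, D = 10, removing each variable's own equation.
J = -3·G - 2·K  [with G=3, K=3]  = -15
L = min(F, J) + 1  [with F=2, J=-15]  = -14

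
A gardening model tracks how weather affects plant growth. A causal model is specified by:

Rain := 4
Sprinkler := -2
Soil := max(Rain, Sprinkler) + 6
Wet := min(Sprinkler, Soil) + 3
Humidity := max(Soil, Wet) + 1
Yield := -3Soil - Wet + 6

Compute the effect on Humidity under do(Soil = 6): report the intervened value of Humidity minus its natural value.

-4

do(Soil=6) replaces the equation Soil := max(Rain, Sprinkler) + 6 with the constant Soil = 6.
Wet = min(Sprinkler, Soil) + 3  [with Sprinkler=-2, Soil=6]  = 1
Humidity = max(Soil, Wet) + 1  [with Soil=6, Wet=1]  = 7
Without intervention: Soil = max(Rain, Sprinkler) + 6  [with Rain=4, Sprinkler=-2]  = 10; Wet = min(Sprinkler, Soil) + 3  [with Sprinkler=-2, Soil=10]  = 1; Humidity = max(Soil, Wet) + 1  [with Soil=10, Wet=1]  = 11.
Change = 7 − 11 = -4.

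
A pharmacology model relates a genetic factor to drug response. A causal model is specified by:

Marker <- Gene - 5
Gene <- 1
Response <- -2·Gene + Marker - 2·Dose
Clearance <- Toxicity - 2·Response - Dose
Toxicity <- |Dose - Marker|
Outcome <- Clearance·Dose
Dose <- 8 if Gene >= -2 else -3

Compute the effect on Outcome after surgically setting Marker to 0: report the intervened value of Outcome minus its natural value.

-96

The intervention breaks the incoming arrows to Marker: Marker <- Gene - 5 no longer applies, and Marker = 0.
Dose = 8 if Gene >= -2 else -3  [with Gene=1]  = 8
Response = -2·Gene + Marker - 2·Dose  [with Gene=1, Marker=0, Dose=8]  = -18
Toxicity = |Dose - Marker|  [with Dose=8, Marker=0]  = 8
Clearance = Toxicity - 2·Response - Dose  [with Toxicity=8, Response=-18, Dose=8]  = 36
Outcome = Clearance·Dose  [with Clearance=36, Dose=8]  = 288
Without intervention: Dose = 8 if Gene >= -2 else -3  [with Gene=1]  = 8; Marker = Gene - 5  [with Gene=1]  = -4; Response = -2·Gene + Marker - 2·Dose  [with Gene=1, Marker=-4, Dose=8]  = -22; Toxicity = |Dose - Marker|  [with Dose=8, Marker=-4]  = 12; Clearance = Toxicity - 2·Response - Dose  [with Toxicity=12, Response=-22, Dose=8]  = 48; Outcome = Clearance·Dose  [with Clearance=48, Dose=8]  = 384.
Change = 288 − 384 = -96.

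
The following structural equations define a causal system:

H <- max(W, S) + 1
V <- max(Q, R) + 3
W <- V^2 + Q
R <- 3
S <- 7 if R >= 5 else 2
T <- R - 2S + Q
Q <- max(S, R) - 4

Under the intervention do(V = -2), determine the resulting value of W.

3

Intervening sets V = -2 and removes its equation (V <- max(Q, R) + 3).
S = 7 if R >= 5 else 2  [with R=3]  = 2
Q = max(S, R) - 4  [with S=2, R=3]  = -1
W = V^2 + Q  [with V=-2, Q=-1]  = 3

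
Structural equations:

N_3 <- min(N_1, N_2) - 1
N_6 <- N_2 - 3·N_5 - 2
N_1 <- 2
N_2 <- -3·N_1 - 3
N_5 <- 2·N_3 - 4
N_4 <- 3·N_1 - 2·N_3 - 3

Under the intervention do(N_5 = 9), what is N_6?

-38

The intervention breaks the incoming arrows to N_5: N_5 <- 2·N_3 - 4 no longer applies, and N_5 = 9.
N_2 = -3·N_1 - 3  [with N_1=2]  = -9
N_6 = N_2 - 3·N_5 - 2  [with N_2=-9, N_5=9]  = -38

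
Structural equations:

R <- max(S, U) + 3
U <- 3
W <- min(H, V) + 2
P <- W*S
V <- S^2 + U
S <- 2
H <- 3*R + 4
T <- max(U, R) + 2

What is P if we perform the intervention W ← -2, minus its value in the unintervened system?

-22

Intervening sets W = -2 and removes its equation (W <- min(H, V) + 2).
P = W*S  [with W=-2, S=2]  = -4
Without intervention: V = S^2 + U  [with S=2, U=3]  = 7; R = max(S, U) + 3  [with S=2, U=3]  = 6; H = 3*R + 4  [with R=6]  = 22; W = min(H, V) + 2  [with H=22, V=7]  = 9; P = W*S  [with W=9, S=2]  = 18.
Change = -4 − 18 = -22.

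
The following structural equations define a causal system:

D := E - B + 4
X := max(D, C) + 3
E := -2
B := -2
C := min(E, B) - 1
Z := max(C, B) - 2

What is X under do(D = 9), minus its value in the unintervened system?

5

do(D=9) replaces the equation D := E - B + 4 with the constant D = 9.
C = min(E, B) - 1  [with E=-2, B=-2]  = -3
X = max(D, C) + 3  [with D=9, C=-3]  = 12
Without intervention: D = E - B + 4  [with E=-2, B=-2]  = 4; C = min(E, B) - 1  [with E=-2, B=-2]  = -3; X = max(D, C) + 3  [with D=4, C=-3]  = 7.
Change = 12 − 7 = 5.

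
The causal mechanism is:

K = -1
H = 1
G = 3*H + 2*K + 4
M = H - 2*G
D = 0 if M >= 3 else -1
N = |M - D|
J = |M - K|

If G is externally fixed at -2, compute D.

do(G=-2) replaces the equation G = 3*H + 2*K + 4 with the constant G = -2.
M = H - 2*G  [with H=1, G=-2]  = 5
D = 0 if M >= 3 else -1  [with M=5]  = 0

0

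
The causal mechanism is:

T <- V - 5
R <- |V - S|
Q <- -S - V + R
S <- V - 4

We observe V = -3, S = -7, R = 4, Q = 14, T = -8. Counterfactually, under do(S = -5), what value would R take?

2

The intervention breaks the incoming arrows to S: S <- V - 4 no longer applies, and S = -5.
R = |V - S|  [with V=-3, S=-5]  = 2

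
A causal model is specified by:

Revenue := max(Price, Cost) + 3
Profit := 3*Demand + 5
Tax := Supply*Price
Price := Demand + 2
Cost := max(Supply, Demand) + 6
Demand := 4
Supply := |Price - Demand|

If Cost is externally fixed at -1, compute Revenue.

9

Intervening sets Cost = -1 and removes its equation (Cost := max(Supply, Demand) + 6).
Price = Demand + 2  [with Demand=4]  = 6
Revenue = max(Price, Cost) + 3  [with Price=6, Cost=-1]  = 9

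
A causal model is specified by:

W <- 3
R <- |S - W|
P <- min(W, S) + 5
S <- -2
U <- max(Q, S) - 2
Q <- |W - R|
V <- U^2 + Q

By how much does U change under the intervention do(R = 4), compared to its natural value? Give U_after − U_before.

-1

do(R=4) replaces the equation R <- |S - W| with the constant R = 4.
Q = |W - R|  [with W=3, R=4]  = 1
U = max(Q, S) - 2  [with Q=1, S=-2]  = -1
Without intervention: R = |S - W|  [with S=-2, W=3]  = 5; Q = |W - R|  [with W=3, R=5]  = 2; U = max(Q, S) - 2  [with Q=2, S=-2]  = 0.
Change = -1 − 0 = -1.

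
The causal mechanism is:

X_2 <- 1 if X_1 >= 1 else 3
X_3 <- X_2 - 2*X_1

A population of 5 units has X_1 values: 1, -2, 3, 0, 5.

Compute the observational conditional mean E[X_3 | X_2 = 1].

E[X_3|X_2=1] averages over only the 3 units with X_2=1 (X_1 = 1, 3, 5): X_3 = -1, -5, -9, mean -5.

-5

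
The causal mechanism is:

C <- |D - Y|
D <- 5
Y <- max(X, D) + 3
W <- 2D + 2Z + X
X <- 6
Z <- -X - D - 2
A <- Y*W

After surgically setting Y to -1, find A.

10

Under do(Y=-1), the mechanism Y <- max(X, D) + 3 is discarded; Y is fixed at -1.
Z = -X - D - 2  [with X=6, D=5]  = -13
W = 2D + 2Z + X  [with D=5, Z=-13, X=6]  = -10
A = Y*W  [with Y=-1, W=-10]  = 10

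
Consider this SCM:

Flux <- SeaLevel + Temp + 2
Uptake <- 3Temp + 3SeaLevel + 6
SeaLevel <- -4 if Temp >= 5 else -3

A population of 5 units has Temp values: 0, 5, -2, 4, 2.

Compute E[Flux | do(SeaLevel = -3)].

Under do(SeaLevel=-3), SeaLevel's equation is replaced by SeaLevel=-3 for every unit. Per-unit Flux: -1, 4, -3, 3, 1. Mean = 0.8.

0.8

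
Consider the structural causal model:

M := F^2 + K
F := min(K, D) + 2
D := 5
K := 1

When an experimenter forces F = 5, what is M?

26

The intervention breaks the incoming arrows to F: F := min(K, D) + 2 no longer applies, and F = 5.
M = F^2 + K  [with F=5, K=1]  = 26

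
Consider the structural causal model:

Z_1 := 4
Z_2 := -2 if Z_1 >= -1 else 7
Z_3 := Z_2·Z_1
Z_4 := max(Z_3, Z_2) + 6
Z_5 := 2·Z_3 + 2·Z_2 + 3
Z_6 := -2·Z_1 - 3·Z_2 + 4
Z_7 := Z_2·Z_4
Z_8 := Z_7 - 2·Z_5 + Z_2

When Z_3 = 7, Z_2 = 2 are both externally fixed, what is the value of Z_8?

-14

Under do(Z_3 = 7, Z_2 = 2), each intervened variable's structural equation is replaced by its fixed value.
Z_4 = max(Z_3, Z_2) + 6  [with Z_3=7, Z_2=2]  = 13
Z_5 = 2·Z_3 + 2·Z_2 + 3  [with Z_3=7, Z_2=2]  = 21
Z_7 = Z_2·Z_4  [with Z_2=2, Z_4=13]  = 26
Z_8 = Z_7 - 2·Z_5 + Z_2  [with Z_7=26, Z_5=21, Z_2=2]  = -14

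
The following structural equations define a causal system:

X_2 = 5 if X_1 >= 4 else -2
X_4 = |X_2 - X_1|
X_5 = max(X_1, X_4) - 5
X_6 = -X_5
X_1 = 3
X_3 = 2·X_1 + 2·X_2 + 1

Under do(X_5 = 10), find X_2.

-2

Under do(X_5=10), the mechanism X_5 = max(X_1, X_4) - 5 is discarded; X_5 is fixed at 10.
No directed path runs from X_5 to X_2, so X_2 keeps its natural value.
X_2 = 5 if X_1 >= 4 else -2  [with X_1=3]  = -2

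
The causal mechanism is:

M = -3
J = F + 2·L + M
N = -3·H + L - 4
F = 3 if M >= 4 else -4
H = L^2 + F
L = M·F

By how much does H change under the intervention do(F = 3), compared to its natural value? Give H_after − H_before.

do(F=3) replaces the equation F = 3 if M >= 4 else -4 with the constant F = 3.
L = M·F  [with M=-3, F=3]  = -9
H = L^2 + F  [with L=-9, F=3]  = 84
Without intervention: F = 3 if M >= 4 else -4  [with M=-3]  = -4; L = M·F  [with M=-3, F=-4]  = 12; H = L^2 + F  [with L=12, F=-4]  = 140.
Change = 84 − 140 = -56.

-56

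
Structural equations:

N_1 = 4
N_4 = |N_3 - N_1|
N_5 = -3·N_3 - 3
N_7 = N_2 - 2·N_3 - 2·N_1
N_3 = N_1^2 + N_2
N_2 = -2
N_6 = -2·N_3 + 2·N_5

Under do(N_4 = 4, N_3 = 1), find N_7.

-12

The joint intervention fixes N_4 = 4, N_3 = 1, removing each variable's own equation.
N_7 = N_2 - 2·N_3 - 2·N_1  [with N_2=-2, N_3=1, N_1=4]  = -12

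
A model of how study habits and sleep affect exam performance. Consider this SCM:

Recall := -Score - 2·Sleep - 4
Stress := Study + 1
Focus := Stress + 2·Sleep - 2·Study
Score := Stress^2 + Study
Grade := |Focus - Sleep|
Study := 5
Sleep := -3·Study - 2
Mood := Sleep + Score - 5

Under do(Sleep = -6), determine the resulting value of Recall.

-33

Under do(Sleep=-6), the mechanism Sleep := -3·Study - 2 is discarded; Sleep is fixed at -6.
Stress = Study + 1  [with Study=5]  = 6
Score = Stress^2 + Study  [with Stress=6, Study=5]  = 41
Recall = -Score - 2·Sleep - 4  [with Score=41, Sleep=-6]  = -33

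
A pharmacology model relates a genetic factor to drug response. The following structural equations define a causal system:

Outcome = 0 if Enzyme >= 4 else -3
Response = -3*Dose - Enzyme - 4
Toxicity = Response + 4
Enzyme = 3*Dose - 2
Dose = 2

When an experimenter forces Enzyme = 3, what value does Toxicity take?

Under do(Enzyme=3), the mechanism Enzyme = 3*Dose - 2 is discarded; Enzyme is fixed at 3.
Response = -3*Dose - Enzyme - 4  [with Dose=2, Enzyme=3]  = -13
Toxicity = Response + 4  [with Response=-13]  = -9

-9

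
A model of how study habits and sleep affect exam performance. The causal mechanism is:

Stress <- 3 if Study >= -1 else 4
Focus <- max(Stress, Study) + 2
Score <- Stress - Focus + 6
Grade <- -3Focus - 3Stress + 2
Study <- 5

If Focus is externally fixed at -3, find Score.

The intervention breaks the incoming arrows to Focus: Focus <- max(Stress, Study) + 2 no longer applies, and Focus = -3.
Stress = 3 if Study >= -1 else 4  [with Study=5]  = 3
Score = Stress - Focus + 6  [with Stress=3, Focus=-3]  = 12

12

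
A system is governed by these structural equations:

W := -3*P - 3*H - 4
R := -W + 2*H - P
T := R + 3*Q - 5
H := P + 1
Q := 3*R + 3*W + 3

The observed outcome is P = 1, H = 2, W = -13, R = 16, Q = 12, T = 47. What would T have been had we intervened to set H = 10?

Under do(H=10), the mechanism H := P + 1 is discarded; H is fixed at 10.
W = -3*P - 3*H - 4  [with P=1, H=10]  = -37
R = -W + 2*H - P  [with W=-37, H=10, P=1]  = 56
Q = 3*R + 3*W + 3  [with R=56, W=-37]  = 60
T = R + 3*Q - 5  [with R=56, Q=60]  = 231

231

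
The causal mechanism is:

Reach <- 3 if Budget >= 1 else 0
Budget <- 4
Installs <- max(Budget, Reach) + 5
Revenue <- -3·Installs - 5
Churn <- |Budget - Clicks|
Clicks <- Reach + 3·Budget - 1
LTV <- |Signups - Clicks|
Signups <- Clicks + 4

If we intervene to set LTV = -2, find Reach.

3

The intervention breaks the incoming arrows to LTV: LTV <- |Signups - Clicks| no longer applies, and LTV = -2.
Reach is not downstream of the intervention, so its value is determined by the original equations.
Reach = 3 if Budget >= 1 else 0  [with Budget=4]  = 3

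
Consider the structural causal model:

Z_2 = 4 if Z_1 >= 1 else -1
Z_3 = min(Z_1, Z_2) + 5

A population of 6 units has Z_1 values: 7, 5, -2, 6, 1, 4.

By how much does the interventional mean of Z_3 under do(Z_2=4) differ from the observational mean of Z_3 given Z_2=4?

-0.9

do(Z_2=4) breaks Z_2's dependence on Z_1. With Z_2=4 fixed, Z_3 across the units is 9, 9, 3, 9, 6, 9, mean 7.5.
Conditioning on Z_2=4 selects the 5 unit(s) with Z_1 ∈ {7, 5, 6, 1, 4}. Their Z_3 values: 9, 9, 9, 6, 9. Mean = 8.4.
Difference = 7.5 − 8.4 = -0.9.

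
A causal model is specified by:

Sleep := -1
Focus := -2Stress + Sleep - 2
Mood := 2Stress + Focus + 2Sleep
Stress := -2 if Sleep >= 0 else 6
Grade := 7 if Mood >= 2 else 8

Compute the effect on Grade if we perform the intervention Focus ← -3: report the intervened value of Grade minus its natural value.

-1

do(Focus=-3) replaces the equation Focus := -2Stress + Sleep - 2 with the constant Focus = -3.
Stress = -2 if Sleep >= 0 else 6  [with Sleep=-1]  = 6
Mood = 2Stress + Focus + 2Sleep  [with Stress=6, Focus=-3, Sleep=-1]  = 7
Grade = 7 if Mood >= 2 else 8  [with Mood=7]  = 7
Without intervention: Stress = -2 if Sleep >= 0 else 6  [with Sleep=-1]  = 6; Focus = -2Stress + Sleep - 2  [with Stress=6, Sleep=-1]  = -15; Mood = 2Stress + Focus + 2Sleep  [with Stress=6, Focus=-15, Sleep=-1]  = -5; Grade = 7 if Mood >= 2 else 8  [with Mood=-5]  = 8.
Change = 7 − 8 = -1.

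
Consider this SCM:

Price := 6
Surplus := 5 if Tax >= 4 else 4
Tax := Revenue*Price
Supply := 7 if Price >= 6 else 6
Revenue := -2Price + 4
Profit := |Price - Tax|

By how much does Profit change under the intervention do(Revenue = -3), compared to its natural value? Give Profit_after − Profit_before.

do(Revenue=-3) replaces the equation Revenue := -2Price + 4 with the constant Revenue = -3.
Tax = Revenue*Price  [with Revenue=-3, Price=6]  = -18
Profit = |Price - Tax|  [with Price=6, Tax=-18]  = 24
Without intervention: Revenue = -2Price + 4  [with Price=6]  = -8; Tax = Revenue*Price  [with Revenue=-8, Price=6]  = -48; Profit = |Price - Tax|  [with Price=6, Tax=-48]  = 54.
Change = 24 − 54 = -30.

-30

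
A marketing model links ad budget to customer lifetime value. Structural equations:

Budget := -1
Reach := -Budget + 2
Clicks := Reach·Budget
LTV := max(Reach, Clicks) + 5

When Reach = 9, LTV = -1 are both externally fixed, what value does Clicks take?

-9

The joint intervention fixes Reach = 9, LTV = -1, removing each variable's own equation.
Clicks = Reach·Budget  [with Reach=9, Budget=-1]  = -9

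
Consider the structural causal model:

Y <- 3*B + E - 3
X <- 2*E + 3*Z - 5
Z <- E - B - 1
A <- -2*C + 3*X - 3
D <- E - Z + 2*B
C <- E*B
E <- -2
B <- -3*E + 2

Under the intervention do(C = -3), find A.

-123

do(C=-3) replaces the equation C <- E*B with the constant C = -3.
B = -3*E + 2  [with E=-2]  = 8
Z = E - B - 1  [with E=-2, B=8]  = -11
X = 2*E + 3*Z - 5  [with E=-2, Z=-11]  = -42
A = -2*C + 3*X - 3  [with C=-3, X=-42]  = -123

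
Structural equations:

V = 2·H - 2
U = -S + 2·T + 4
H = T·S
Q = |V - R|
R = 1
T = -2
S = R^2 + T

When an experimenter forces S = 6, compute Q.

The intervention breaks the incoming arrows to S: S = R^2 + T no longer applies, and S = 6.
H = T·S  [with T=-2, S=6]  = -12
V = 2·H - 2  [with H=-12]  = -26
Q = |V - R|  [with V=-26, R=1]  = 27

27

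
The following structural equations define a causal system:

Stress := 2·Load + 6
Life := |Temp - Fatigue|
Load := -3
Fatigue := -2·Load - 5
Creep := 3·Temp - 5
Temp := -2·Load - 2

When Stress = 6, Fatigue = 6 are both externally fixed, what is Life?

2

Setting Stress = 6, Fatigue = 6 by intervention discards those variables' equations.
Temp = -2·Load - 2  [with Load=-3]  = 4
Life = |Temp - Fatigue|  [with Temp=4, Fatigue=6]  = 2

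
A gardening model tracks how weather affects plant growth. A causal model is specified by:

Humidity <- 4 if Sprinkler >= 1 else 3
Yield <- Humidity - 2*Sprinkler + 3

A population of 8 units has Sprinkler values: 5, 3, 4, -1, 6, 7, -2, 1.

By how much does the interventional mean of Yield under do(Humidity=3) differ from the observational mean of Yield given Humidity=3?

-8.75

The intervention sets Humidity=3 in all 8 units regardless of Sprinkler. Recomputing Yield per unit gives -4, 0, -2, 8, -6, -8, 10, 4; average 0.25.
E[Yield|Humidity=3] averages over only the 2 units with Humidity=3 (Sprinkler = -1, -2): Yield = 8, 10, mean 9.
Difference = 0.25 − 9 = -8.75.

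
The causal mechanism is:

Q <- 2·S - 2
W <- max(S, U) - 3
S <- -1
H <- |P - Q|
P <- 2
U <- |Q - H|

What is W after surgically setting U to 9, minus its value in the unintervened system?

-1

The intervention breaks the incoming arrows to U: U <- |Q - H| no longer applies, and U = 9.
W = max(S, U) - 3  [with S=-1, U=9]  = 6
Without intervention: Q = 2·S - 2  [with S=-1]  = -4; H = |P - Q|  [with P=2, Q=-4]  = 6; U = |Q - H|  [with Q=-4, H=6]  = 10; W = max(S, U) - 3  [with S=-1, U=10]  = 7.
Change = 6 − 7 = -1.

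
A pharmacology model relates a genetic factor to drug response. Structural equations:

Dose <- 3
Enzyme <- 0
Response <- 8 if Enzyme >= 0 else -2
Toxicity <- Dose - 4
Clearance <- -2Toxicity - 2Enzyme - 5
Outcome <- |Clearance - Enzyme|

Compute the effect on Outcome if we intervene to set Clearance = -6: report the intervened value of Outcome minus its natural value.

3

The intervention breaks the incoming arrows to Clearance: Clearance <- -2Toxicity - 2Enzyme - 5 no longer applies, and Clearance = -6.
Outcome = |Clearance - Enzyme|  [with Clearance=-6, Enzyme=0]  = 6
Without intervention: Toxicity = Dose - 4  [with Dose=3]  = -1; Clearance = -2Toxicity - 2Enzyme - 5  [with Toxicity=-1, Enzyme=0]  = -3; Outcome = |Clearance - Enzyme|  [with Clearance=-3, Enzyme=0]  = 3.
Change = 6 − 3 = 3.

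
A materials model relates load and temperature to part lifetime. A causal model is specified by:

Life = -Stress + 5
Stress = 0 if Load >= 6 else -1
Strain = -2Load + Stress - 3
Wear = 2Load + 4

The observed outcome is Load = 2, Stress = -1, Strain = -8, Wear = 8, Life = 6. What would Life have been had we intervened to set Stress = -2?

do(Stress=-2) replaces the equation Stress = 0 if Load >= 6 else -1 with the constant Stress = -2.
Life = -Stress + 5  [with Stress=-2]  = 7

7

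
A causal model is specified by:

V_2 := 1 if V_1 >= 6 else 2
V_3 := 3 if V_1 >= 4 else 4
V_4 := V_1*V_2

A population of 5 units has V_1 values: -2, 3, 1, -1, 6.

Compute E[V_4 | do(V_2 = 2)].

2.8

Under do(V_2=2), V_2's equation is replaced by V_2=2 for every unit. Per-unit V_4: -4, 6, 2, -2, 12. Mean = 2.8.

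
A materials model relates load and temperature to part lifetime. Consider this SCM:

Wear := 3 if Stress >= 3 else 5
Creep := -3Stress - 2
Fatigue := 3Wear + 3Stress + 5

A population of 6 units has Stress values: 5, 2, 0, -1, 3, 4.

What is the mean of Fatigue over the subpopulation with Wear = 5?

21

E[Fatigue|Wear=5] averages over only the 3 units with Wear=5 (Stress = 2, 0, -1): Fatigue = 26, 20, 17, mean 21.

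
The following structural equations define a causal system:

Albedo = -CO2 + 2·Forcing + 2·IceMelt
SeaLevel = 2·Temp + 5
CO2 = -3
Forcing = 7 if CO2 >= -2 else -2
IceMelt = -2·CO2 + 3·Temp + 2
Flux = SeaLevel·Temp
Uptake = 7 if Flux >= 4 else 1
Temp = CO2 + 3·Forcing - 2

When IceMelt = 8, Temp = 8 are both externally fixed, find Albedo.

The joint intervention fixes IceMelt = 8, Temp = 8, removing each variable's own equation.
Forcing = 7 if CO2 >= -2 else -2  [with CO2=-3]  = -2
Albedo = -CO2 + 2·Forcing + 2·IceMelt  [with CO2=-3, Forcing=-2, IceMelt=8]  = 15

15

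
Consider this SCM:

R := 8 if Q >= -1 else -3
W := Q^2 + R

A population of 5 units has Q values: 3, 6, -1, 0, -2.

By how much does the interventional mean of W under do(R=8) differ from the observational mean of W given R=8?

-1.5

do(R=8) breaks R's dependence on Q. With R=8 fixed, W across the units is 17, 44, 9, 8, 12, mean 18.
Observing R=8 restricts to units where R's equation naturally yields 8: Q ∈ {3, 6, -1, 0}. In that subpopulation W = 17, 44, 9, 8, mean 19.5.
Difference = 18 − 19.5 = -1.5.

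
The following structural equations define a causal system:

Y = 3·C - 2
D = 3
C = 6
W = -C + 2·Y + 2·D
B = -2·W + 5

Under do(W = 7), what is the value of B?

-9

Intervening sets W = 7 and removes its equation (W = -C + 2·Y + 2·D).
B = -2·W + 5  [with W=7]  = -9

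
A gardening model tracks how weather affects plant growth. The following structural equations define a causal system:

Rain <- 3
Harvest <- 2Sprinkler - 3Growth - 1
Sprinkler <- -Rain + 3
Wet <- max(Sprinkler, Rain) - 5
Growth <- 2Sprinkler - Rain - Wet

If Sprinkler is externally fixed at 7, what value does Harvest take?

do(Sprinkler=7) replaces the equation Sprinkler <- -Rain + 3 with the constant Sprinkler = 7.
Wet = max(Sprinkler, Rain) - 5  [with Sprinkler=7, Rain=3]  = 2
Growth = 2Sprinkler - Rain - Wet  [with Sprinkler=7, Rain=3, Wet=2]  = 9
Harvest = 2Sprinkler - 3Growth - 1  [with Sprinkler=7, Growth=9]  = -14

-14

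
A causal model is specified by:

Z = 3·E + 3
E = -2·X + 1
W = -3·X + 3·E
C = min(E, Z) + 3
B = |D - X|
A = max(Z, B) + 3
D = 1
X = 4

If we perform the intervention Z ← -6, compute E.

-7

The intervention breaks the incoming arrows to Z: Z = 3·E + 3 no longer applies, and Z = -6.
Since E is not a descendant of the intervened variable, it is unaffected.
E = -2·X + 1  [with X=4]  = -7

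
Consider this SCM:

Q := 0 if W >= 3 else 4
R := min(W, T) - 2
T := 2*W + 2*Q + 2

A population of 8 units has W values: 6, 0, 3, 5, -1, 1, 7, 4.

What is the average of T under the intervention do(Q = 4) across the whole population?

do(Q=4) breaks Q's dependence on W. With Q=4 fixed, T across the units is 22, 10, 16, 20, 8, 12, 24, 18, mean 16.25.

16.25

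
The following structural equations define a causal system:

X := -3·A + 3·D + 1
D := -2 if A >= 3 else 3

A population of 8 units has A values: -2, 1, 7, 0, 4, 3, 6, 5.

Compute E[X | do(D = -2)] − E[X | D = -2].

6

The intervention sets D=-2 in all 8 units regardless of A. Recomputing X per unit gives 1, -8, -26, -5, -17, -14, -23, -20; average -14.
Conditioning on D=-2 selects the 5 unit(s) with A ∈ {7, 4, 3, 6, 5}. Their X values: -26, -17, -14, -23, -20. Mean = -20.
Difference = -14 − (-20) = 6.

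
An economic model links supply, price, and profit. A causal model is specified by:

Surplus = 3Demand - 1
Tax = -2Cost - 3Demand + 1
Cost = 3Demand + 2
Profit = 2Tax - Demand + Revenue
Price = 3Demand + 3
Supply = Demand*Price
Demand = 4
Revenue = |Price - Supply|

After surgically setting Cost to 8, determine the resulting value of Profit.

The intervention breaks the incoming arrows to Cost: Cost = 3Demand + 2 no longer applies, and Cost = 8.
Price = 3Demand + 3  [with Demand=4]  = 15
Supply = Demand*Price  [with Demand=4, Price=15]  = 60
Revenue = |Price - Supply|  [with Price=15, Supply=60]  = 45
Tax = -2Cost - 3Demand + 1  [with Cost=8, Demand=4]  = -27
Profit = 2Tax - Demand + Revenue  [with Tax=-27, Demand=4, Revenue=45]  = -13

-13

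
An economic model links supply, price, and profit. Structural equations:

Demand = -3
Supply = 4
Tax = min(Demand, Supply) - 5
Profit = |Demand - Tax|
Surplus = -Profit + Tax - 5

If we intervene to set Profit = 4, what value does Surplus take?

-17

Intervening sets Profit = 4 and removes its equation (Profit = |Demand - Tax|).
Tax = min(Demand, Supply) - 5  [with Demand=-3, Supply=4]  = -8
Surplus = -Profit + Tax - 5  [with Profit=4, Tax=-8]  = -17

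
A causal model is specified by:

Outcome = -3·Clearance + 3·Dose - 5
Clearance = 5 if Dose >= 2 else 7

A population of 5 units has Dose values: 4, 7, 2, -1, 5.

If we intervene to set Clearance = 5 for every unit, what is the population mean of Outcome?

The intervention sets Clearance=5 in all 5 units regardless of Dose. Recomputing Outcome per unit gives -8, 1, -14, -23, -5; average -9.8.

-9.8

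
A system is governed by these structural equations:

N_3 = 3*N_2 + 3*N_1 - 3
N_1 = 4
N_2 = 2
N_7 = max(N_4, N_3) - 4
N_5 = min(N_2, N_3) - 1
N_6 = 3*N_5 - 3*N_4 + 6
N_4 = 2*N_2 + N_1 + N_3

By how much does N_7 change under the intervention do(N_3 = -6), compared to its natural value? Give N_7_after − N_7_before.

The intervention breaks the incoming arrows to N_3: N_3 = 3*N_2 + 3*N_1 - 3 no longer applies, and N_3 = -6.
N_4 = 2*N_2 + N_1 + N_3  [with N_2=2, N_1=4, N_3=-6]  = 2
N_7 = max(N_4, N_3) - 4  [with N_4=2, N_3=-6]  = -2
Without intervention: N_3 = 3*N_2 + 3*N_1 - 3  [with N_2=2, N_1=4]  = 15; N_4 = 2*N_2 + N_1 + N_3  [with N_2=2, N_1=4, N_3=15]  = 23; N_7 = max(N_4, N_3) - 4  [with N_4=23, N_3=15]  = 19.
Change = -2 − 19 = -21.

-21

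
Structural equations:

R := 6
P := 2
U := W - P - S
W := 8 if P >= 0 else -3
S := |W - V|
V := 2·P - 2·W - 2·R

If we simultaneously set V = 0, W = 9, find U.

-2

The joint intervention fixes V = 0, W = 9, removing each variable's own equation.
S = |W - V|  [with W=9, V=0]  = 9
U = W - P - S  [with W=9, P=2, S=9]  = -2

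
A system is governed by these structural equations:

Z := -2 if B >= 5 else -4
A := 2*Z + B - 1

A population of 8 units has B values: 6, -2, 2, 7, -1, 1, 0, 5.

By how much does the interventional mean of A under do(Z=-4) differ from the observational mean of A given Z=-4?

Under do(Z=-4), Z's equation is replaced by Z=-4 for every unit. Per-unit A: -3, -11, -7, -2, -10, -8, -9, -4. Mean = -6.75.
Conditioning on Z=-4 selects the 5 unit(s) with B ∈ {-2, 2, -1, 1, 0}. Their A values: -11, -7, -10, -8, -9. Mean = -9.
Difference = -6.75 − (-9) = 2.25.

2.25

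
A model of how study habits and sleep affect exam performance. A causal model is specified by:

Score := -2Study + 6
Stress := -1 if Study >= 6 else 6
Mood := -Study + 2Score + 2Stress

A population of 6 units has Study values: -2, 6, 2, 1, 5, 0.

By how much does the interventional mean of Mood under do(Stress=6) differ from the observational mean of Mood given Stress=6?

Under do(Stress=6), Stress's equation is replaced by Stress=6 for every unit. Per-unit Mood: 34, -6, 14, 19, -1, 24. Mean = 14.
E[Mood|Stress=6] averages over only the 5 units with Stress=6 (Study = -2, 2, 1, 5, 0): Mood = 34, 14, 19, -1, 24, mean 18.
Difference = 14 − 18 = -4.

-4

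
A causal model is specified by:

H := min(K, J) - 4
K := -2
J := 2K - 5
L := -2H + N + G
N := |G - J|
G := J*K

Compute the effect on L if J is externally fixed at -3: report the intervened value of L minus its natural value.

-42

Under do(J=-3), the mechanism J := 2K - 5 is discarded; J is fixed at -3.
G = J*K  [with J=-3, K=-2]  = 6
N = |G - J|  [with G=6, J=-3]  = 9
H = min(K, J) - 4  [with K=-2, J=-3]  = -7
L = -2H + N + G  [with H=-7, N=9, G=6]  = 29
Without intervention: J = 2K - 5  [with K=-2]  = -9; G = J*K  [with J=-9, K=-2]  = 18; N = |G - J|  [with G=18, J=-9]  = 27; H = min(K, J) - 4  [with K=-2, J=-9]  = -13; L = -2H + N + G  [with H=-13, N=27, G=18]  = 71.
Change = 29 − 71 = -42.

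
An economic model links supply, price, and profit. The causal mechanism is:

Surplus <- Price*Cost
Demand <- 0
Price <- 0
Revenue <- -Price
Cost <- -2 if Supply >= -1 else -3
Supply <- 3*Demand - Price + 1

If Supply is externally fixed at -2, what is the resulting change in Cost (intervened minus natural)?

-1

The intervention breaks the incoming arrows to Supply: Supply <- 3*Demand - Price + 1 no longer applies, and Supply = -2.
Cost = -2 if Supply >= -1 else -3  [with Supply=-2]  = -3
Without intervention: Supply = 3*Demand - Price + 1  [with Demand=0, Price=0]  = 1; Cost = -2 if Supply >= -1 else -3  [with Supply=1]  = -2.
Change = -3 − (-2) = -1.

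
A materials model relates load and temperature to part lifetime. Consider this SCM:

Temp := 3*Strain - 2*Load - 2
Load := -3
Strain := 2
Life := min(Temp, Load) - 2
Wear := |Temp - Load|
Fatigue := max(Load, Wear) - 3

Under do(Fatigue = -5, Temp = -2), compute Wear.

Under do(Fatigue = -5, Temp = -2), each intervened variable's structural equation is replaced by its fixed value.
Wear = |Temp - Load|  [with Temp=-2, Load=-3]  = 1

1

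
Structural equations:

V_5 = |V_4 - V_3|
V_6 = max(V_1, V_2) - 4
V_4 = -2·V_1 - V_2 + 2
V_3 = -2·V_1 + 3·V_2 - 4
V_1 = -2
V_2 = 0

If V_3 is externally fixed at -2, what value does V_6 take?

-4

The intervention breaks the incoming arrows to V_3: V_3 = -2·V_1 + 3·V_2 - 4 no longer applies, and V_3 = -2.
No directed path runs from V_3 to V_6, so V_6 keeps its natural value.
V_6 = max(V_1, V_2) - 4  [with V_1=-2, V_2=0]  = -4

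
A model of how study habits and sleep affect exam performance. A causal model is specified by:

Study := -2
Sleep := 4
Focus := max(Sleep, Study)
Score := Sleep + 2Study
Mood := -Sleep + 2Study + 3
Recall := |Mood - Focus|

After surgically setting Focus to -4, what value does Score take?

0

The intervention breaks the incoming arrows to Focus: Focus := max(Sleep, Study) no longer applies, and Focus = -4.
Score is not downstream of the intervention, so its value is determined by the original equations.
Score = Sleep + 2Study  [with Sleep=4, Study=-2]  = 0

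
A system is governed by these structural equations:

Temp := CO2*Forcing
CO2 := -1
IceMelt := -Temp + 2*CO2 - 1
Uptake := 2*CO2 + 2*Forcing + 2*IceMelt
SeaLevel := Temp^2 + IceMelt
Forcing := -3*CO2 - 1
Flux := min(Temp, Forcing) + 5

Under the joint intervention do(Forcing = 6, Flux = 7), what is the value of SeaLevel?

39

Setting Forcing = 6, Flux = 7 by intervention discards those variables' equations.
Temp = CO2*Forcing  [with CO2=-1, Forcing=6]  = -6
IceMelt = -Temp + 2*CO2 - 1  [with Temp=-6, CO2=-1]  = 3
SeaLevel = Temp^2 + IceMelt  [with Temp=-6, IceMelt=3]  = 39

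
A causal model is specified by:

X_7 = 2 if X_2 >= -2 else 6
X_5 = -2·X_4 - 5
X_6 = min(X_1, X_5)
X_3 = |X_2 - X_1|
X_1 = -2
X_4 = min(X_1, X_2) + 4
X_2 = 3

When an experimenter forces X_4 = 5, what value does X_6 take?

Under do(X_4=5), the mechanism X_4 = min(X_1, X_2) + 4 is discarded; X_4 is fixed at 5.
X_5 = -2·X_4 - 5  [with X_4=5]  = -15
X_6 = min(X_1, X_5)  [with X_1=-2, X_5=-15]  = -15

-15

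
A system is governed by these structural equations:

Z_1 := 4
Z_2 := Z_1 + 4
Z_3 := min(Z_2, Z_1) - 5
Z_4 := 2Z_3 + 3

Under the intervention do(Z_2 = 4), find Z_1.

Under do(Z_2=4), the mechanism Z_2 := Z_1 + 4 is discarded; Z_2 is fixed at 4.
Z_1 is not downstream of the intervention, so its value is determined by the original equations.

4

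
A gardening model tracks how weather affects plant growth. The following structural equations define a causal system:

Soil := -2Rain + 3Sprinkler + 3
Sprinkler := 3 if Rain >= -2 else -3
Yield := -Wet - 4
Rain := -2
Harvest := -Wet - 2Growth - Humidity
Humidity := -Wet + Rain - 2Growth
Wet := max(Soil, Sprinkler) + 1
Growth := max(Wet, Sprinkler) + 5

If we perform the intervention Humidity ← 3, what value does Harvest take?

Intervening sets Humidity = 3 and removes its equation (Humidity := -Wet + Rain - 2Growth).
Sprinkler = 3 if Rain >= -2 else -3  [with Rain=-2]  = 3
Soil = -2Rain + 3Sprinkler + 3  [with Rain=-2, Sprinkler=3]  = 16
Wet = max(Soil, Sprinkler) + 1  [with Soil=16, Sprinkler=3]  = 17
Growth = max(Wet, Sprinkler) + 5  [with Wet=17, Sprinkler=3]  = 22
Harvest = -Wet - 2Growth - Humidity  [with Wet=17, Growth=22, Humidity=3]  = -64

-64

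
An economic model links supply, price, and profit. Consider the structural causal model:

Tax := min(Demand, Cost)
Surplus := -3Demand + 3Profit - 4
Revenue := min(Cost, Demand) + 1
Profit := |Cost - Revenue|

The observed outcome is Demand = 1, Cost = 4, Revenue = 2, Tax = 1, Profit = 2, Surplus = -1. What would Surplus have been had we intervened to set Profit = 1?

The intervention breaks the incoming arrows to Profit: Profit := |Cost - Revenue| no longer applies, and Profit = 1.
Surplus = -3Demand + 3Profit - 4  [with Demand=1, Profit=1]  = -4

-4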